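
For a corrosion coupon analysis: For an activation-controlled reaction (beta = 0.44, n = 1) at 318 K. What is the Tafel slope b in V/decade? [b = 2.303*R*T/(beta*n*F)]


Apply the Tafel slope relation: b = 2.303*R*T/(beta*n*F)
Numerator: 2.303 * 8.314 * 318 = 6088.79
Denominator: 0.44 * 1 * 96485 = 42453.4
b = 6088.79 / 42453.4 = 0.1434 V/decade

0.1434 V/decade


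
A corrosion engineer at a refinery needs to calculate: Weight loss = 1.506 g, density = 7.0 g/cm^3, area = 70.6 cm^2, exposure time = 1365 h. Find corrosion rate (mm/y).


Apply the mm/y weight-loss relation: CR = 87600 * W / (D * A * T)
Numerator: 87600 * 1.506 = 131925.6
Denominator: 7.0 * 70.6 * 1365 = 674583.0
CR = 131925.6 / 674583.0 = 0.19557 mm/y

0.19557 mm/y


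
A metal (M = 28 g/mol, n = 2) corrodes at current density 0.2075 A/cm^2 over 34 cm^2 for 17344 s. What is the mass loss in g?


Apply Faraday's law: m = i*A*t*M / (n*F)
Total charge passed Q = i*A*t = 0.2075*34*17344 = 122361.92 C
m = Q*M/(n*F) = 122361.92*28/(2*96485) = 17.75475 g

17.75475 g


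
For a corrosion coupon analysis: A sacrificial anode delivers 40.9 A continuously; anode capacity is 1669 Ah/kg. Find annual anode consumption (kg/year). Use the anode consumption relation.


Annual consumption = current * hours per year / capacity
Rate = 40.9 * 8760 / 1669 = 214.7 kg/year

214.7 kg/year


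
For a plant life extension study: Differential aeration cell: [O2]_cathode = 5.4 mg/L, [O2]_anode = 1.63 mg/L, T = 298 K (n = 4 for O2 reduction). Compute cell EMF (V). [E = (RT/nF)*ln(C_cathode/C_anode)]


Apply the Nernst concentration-cell relation: E = (RT/nF)*ln(C_cathode/C_anode)
RT/nF = 8.314*298/(4*96485) = 0.00641958 V
ln(5.4/1.63) = 1.19782
E = 0.00641958 * 1.19782 = 0.00769 V

0.00769 V


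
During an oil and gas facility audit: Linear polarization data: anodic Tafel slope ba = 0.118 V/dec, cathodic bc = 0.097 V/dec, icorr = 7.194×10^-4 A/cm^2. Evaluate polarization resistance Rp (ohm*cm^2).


Apply the Stern-Geary equation: Rp = ba*bc / (2.303*icorr*(ba+bc))
ba*bc = 0.118*0.097 = 0.011446
ba+bc = 0.215; 2.303*icorr*(ba+bc) = 2.303*7.194×10^-4*0.215 = 3.5620731×10^-4
Rp = 0.011446 / 3.5620731×10^-4 = 32.13 ohm*cm^2

32.13 ohm*cm^2


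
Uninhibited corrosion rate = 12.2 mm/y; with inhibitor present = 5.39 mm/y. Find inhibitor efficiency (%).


Apply the inhibitor-efficiency definition: IE = (CR_blank − CR_inh)/CR_blank × 100
IE = (12.2 − 5.39) / 12.2 × 100
IE = 6.81 / 12.2 × 100 = 55.8 %

55.8 %


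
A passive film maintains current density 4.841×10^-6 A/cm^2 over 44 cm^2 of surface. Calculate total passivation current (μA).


I = i_pass * A, then convert A → μA (×10^6)
I = 4.841×10^-6 * 44 * 10^6 = 213.0 μA

213.0 μA


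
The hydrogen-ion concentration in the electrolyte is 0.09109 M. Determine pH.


pH = −log10[H+]
pH = −log10(0.09109) = 1.04

1.04


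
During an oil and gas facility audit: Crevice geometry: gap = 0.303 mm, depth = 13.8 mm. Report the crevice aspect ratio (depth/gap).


Aspect ratio = depth / gap
Ratio = 13.8 / 0.303 = 45.5

45.5


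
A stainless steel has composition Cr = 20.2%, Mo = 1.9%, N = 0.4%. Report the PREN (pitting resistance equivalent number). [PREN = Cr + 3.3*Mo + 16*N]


Apply the PREN formula: PREN = Cr + 3.3*Mo + 16*N
PREN = 20.2 + 3.3*1.9 + 16*0.4
PREN = 20.2 + 6.27 + 6.4 = 32.87

32.87


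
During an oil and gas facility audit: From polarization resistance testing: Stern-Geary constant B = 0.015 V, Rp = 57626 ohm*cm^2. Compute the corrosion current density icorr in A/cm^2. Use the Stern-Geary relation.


Apply the Stern-Geary relation: icorr = B / Rp
icorr = 0.015 / 57626 = 2.603×10^-7 A/cm^2

2.603×10^-7 A/cm^2


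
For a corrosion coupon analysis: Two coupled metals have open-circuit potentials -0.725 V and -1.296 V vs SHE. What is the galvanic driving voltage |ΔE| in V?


Driving voltage is the absolute potential difference.
|ΔE| = |-0.725 − (-1.296)| = 0.571 V

0.571 V


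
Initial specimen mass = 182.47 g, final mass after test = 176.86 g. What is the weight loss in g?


Weight loss = initial − final
WL = 182.47 − 176.86 = 5.61 g

5.61 g


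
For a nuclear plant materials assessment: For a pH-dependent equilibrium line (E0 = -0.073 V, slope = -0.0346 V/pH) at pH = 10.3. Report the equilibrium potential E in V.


Apply the Pourbaix line equation: E = E0 + slope*pH
E = -0.073 + (-0.0346)*10.3 = -0.073 + (-0.35638) = -0.42938 V
Rounded to 3 decimal places: E = -0.429 V

-0.429 V


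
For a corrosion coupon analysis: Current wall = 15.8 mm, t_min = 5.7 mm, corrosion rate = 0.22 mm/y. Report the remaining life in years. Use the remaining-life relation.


Apply the remaining-life relation: RL = (t_current − t_min) / CR
RL = (15.8 − 5.7) / 0.22 = 10.1 / 0.22 = 45.9 years

45.9 years


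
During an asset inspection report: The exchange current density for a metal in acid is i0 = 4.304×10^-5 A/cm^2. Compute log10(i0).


i0 = 4.304×10^-5 A/cm^2
log10(i0) = -4.366

-4.366


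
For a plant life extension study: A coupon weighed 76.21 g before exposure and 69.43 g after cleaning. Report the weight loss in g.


Weight loss = initial − final
WL = 76.21 − 69.43 = 6.78 g

6.78 g


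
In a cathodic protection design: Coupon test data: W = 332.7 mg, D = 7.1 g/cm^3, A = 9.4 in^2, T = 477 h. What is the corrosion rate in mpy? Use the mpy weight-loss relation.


Apply the mpy weight-loss relation: CR = 534 * W / (D * A * T)
Numerator: 534 * 332.7 = 177661.8
Denominator: 7.1 * 9.4 * 477 = 31834.98
CR = 177661.8 / 31834.98 = 5.5807 mpy

5.5807 mpy


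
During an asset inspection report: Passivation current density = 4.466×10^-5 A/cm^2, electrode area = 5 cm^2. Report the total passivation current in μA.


I = i_pass * A, then convert A → μA (×10^6)
I = 4.466×10^-5 * 5 * 10^6 = 223.3 μA

223.3 μA


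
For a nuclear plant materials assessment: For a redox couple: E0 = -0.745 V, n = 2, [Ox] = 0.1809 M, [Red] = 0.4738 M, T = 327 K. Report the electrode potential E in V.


Apply the Nernst equation: E = E0 + (RT/nF)*ln([Ox]/[Red])
Step 1: RT/nF = 8.314*327/(2*96485) = 0.0140886 V
Step 2: [Ox]/[Red] = 0.1809/0.4738 = 0.381807
Step 3: ln(0.381807) = -0.96284
Step 4: correction = 0.0140886 * -0.96284 = -0.0136 V
E = -0.745 + -0.0136 = -0.7586 V

-0.7586 V


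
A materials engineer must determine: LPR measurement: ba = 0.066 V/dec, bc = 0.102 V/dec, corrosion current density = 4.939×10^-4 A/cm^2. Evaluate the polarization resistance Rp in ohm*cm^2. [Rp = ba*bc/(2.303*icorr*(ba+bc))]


Apply the Stern-Geary equation: Rp = ba*bc / (2.303*icorr*(ba+bc))
ba*bc = 0.066*0.102 = 0.006732
ba+bc = 0.168; 2.303*icorr*(ba+bc) = 2.303*4.939×10^-4*0.168 = 1.9109189×10^-4
Rp = 0.006732 / 1.9109189×10^-4 = 35.23 ohm*cm^2

35.23 ohm*cm^2


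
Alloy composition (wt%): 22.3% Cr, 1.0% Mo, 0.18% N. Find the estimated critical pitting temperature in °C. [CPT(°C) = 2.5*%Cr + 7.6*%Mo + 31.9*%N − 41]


Apply the ASTM G48 empirical CPT estimate: CPT(°C) = 2.5*%Cr + 7.6*%Mo + 31.9*%N − 41
2.5*22.3 = 55.75; 7.6*1.0 = 7.6; 31.9*0.18 = 5.742
CPT = 55.75 + 7.6 + 5.742 − 41 = 28.092 °C
Rounded to 0.1 °C: CPT ≈ 28.1 °C

28.1 °C


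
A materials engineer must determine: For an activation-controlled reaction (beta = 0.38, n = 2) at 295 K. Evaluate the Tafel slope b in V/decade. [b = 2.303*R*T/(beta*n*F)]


Apply the Tafel slope relation: b = 2.303*R*T/(beta*n*F)
Numerator: 2.303 * 8.314 * 295 = 5648.41
Denominator: 0.38 * 2 * 96485 = 73328.6
b = 5648.41 / 73328.6 = 0.077 V/decade

0.077 V/decade


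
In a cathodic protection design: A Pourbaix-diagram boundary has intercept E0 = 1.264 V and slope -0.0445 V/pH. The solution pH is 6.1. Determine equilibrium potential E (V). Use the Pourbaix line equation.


Apply the Pourbaix line equation: E = E0 + slope*pH
E = 1.264 + (-0.0445)*6.1 = 1.264 + (-0.27145) = 0.99255 V
Rounded to 4 decimal places: E = 0.9926 V

0.9926 V


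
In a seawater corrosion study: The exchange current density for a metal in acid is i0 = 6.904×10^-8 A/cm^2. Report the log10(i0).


i0 = 6.904×10^-8 A/cm^2
log10(i0) = -7.161

-7.161


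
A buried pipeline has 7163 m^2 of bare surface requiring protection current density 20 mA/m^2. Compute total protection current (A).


I = area * current density, then convert mA → A (÷1000)
I = 7163 * 20 / 1000 = 143.26 A

143.26 A


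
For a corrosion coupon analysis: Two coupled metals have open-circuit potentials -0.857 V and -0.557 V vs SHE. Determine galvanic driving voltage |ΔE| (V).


Driving voltage is the absolute potential difference.
|ΔE| = |-0.857 − (-0.557)| = 0.3 V

0.3 V


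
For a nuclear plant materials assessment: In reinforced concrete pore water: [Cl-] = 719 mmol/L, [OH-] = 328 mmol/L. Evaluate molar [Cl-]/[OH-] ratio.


Threshold parameter = [Cl-] / [OH-] (molar basis; both in mmol/L, so units cancel)
Ratio = 719 / 328 = 2.19

2.19


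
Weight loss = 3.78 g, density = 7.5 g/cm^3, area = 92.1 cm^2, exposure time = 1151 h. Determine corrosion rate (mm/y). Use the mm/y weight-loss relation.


Apply the mm/y weight-loss relation: CR = 87600 * W / (D * A * T)
Numerator: 87600 * 3.78 = 331128.0
Denominator: 7.5 * 92.1 * 1151 = 795053.25
CR = 331128.0 / 795053.25 = 0.416485 mm/y

0.416485 mm/y


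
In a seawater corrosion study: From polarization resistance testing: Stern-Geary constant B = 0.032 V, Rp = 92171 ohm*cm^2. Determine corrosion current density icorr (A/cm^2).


Apply the Stern-Geary relation: icorr = B / Rp
icorr = 0.032 / 92171 = 3.472×10^-7 A/cm^2

3.472×10^-7 A/cm^2


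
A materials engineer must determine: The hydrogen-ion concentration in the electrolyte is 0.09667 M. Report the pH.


pH = −log10[H+]
pH = −log10(0.09667) = 1.01

1.01


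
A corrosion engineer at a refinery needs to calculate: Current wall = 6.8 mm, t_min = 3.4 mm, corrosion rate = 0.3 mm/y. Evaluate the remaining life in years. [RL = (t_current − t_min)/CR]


Apply the remaining-life relation: RL = (t_current − t_min) / CR
RL = (6.8 − 3.4) / 0.3 = 3.4 / 0.3 = 11.3 years

11.3 years


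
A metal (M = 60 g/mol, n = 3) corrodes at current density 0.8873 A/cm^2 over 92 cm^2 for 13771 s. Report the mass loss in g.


Apply Faraday's law: m = i*A*t*M / (n*F)
Total charge passed Q = i*A*t = 0.8873*92*13771 = 1124148.7636 C
m = Q*M/(n*F) = 1124148.7636*60/(3*96485) = 233.02 g

233.02 g


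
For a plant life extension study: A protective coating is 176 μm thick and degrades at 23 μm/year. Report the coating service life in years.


Service life = thickness / degradation rate
Life = 176 / 23 = 7.7 years

7.7 years


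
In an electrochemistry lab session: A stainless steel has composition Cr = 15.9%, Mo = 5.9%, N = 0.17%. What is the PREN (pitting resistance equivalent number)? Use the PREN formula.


Apply the PREN formula: PREN = Cr + 3.3*Mo + 16*N
PREN = 15.9 + 3.3*5.9 + 16*0.17
PREN = 15.9 + 19.47 + 2.72 = 38.09

38.09


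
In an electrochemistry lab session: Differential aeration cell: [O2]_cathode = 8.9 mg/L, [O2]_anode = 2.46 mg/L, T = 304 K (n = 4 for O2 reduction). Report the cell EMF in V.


Apply the Nernst concentration-cell relation: E = (RT/nF)*ln(C_cathode/C_anode)
RT/nF = 8.314*304/(4*96485) = 0.00654883 V
ln(8.9/2.46) = 1.28589
E = 0.00654883 * 1.28589 = 0.00842 V

0.00842 V


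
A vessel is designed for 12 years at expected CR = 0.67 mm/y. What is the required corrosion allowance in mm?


Corrosion allowance = CR × design life
CA = 0.67 * 12 = 8.04 mm

8.04 mm


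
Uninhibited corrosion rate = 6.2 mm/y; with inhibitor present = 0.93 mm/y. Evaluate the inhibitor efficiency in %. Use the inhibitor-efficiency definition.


Apply the inhibitor-efficiency definition: IE = (CR_blank − CR_inh)/CR_blank × 100
IE = (6.2 − 0.93) / 6.2 × 100
IE = 5.27 / 6.2 × 100 = 85.0 %

85.0 %


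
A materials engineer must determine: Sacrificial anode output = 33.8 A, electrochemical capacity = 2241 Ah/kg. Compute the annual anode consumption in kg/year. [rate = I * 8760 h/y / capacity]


Annual consumption = current * hours per year / capacity
Rate = 33.8 * 8760 / 2241 = 132.1 kg/year

132.1 kg/year


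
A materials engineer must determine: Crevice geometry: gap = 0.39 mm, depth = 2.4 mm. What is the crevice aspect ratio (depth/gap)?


Aspect ratio = depth / gap
Ratio = 2.4 / 0.39 = 6.2

6.2


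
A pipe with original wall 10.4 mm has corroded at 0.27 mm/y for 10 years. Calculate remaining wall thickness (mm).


Remaining wall = original − CR × time
t = 10.4 − 0.27*10 = 10.4 − 2.7 = 7.7 mm

7.7 mm


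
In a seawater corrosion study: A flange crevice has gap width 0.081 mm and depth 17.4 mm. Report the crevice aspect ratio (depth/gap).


Aspect ratio = depth / gap
Ratio = 17.4 / 0.081 = 214.8

214.8


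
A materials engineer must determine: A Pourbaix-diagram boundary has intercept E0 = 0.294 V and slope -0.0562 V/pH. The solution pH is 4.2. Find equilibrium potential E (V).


Apply the Pourbaix line equation: E = E0 + slope*pH
E = 0.294 + (-0.0562)*4.2 = 0.294 + (-0.23604) = 0.05796 V
Rounded to 4 decimal places: E = 0.0580 V

0.0580 V


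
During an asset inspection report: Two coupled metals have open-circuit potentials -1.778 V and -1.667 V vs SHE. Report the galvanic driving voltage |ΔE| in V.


Driving voltage is the absolute potential difference.
|ΔE| = |-1.778 − (-1.667)| = 0.111 V

0.111 V


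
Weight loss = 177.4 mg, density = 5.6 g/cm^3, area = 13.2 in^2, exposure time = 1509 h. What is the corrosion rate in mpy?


Apply the mpy weight-loss relation: CR = 534 * W / (D * A * T)
Numerator: 534 * 177.4 = 94731.6
Denominator: 5.6 * 13.2 * 1509 = 111545.28
CR = 94731.6 / 111545.28 = 0.849 mpy

0.849 mpy


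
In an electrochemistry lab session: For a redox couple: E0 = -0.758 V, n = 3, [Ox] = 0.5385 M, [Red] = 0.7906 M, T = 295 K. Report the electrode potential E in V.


Apply the Nernst equation: E = E0 + (RT/nF)*ln([Ox]/[Red])
Step 1: RT/nF = 8.314*295/(3*96485) = 0.00847327 V
Step 2: [Ox]/[Red] = 0.5385/0.7906 = 0.681128
Step 3: ln(0.681128) = -0.384005
Step 4: correction = 0.00847327 * -0.384005 = -0.0033 V
E = -0.758 + -0.0033 = -0.7613 V

-0.7613 V


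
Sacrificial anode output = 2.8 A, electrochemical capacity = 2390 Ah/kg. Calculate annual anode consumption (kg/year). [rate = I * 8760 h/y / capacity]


Annual consumption = current * hours per year / capacity
Rate = 2.8 * 8760 / 2390 = 10.3 kg/year

10.3 kg/year


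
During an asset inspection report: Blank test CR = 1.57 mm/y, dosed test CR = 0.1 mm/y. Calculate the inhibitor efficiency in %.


Apply the inhibitor-efficiency definition: IE = (CR_blank − CR_inh)/CR_blank × 100
IE = (1.57 − 0.1) / 1.57 × 100
IE = 1.47 / 1.57 × 100 = 93.6 %

93.6 %


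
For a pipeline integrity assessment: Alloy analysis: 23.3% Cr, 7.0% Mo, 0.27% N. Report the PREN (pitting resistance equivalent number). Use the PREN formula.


Apply the PREN formula: PREN = Cr + 3.3*Mo + 16*N
PREN = 23.3 + 3.3*7.0 + 16*0.27
PREN = 23.3 + 23.1 + 4.32 = 50.72

50.72


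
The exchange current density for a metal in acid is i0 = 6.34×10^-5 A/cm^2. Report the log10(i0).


i0 = 6.34×10^-5 A/cm^2
log10(i0) = -4.198

-4.198


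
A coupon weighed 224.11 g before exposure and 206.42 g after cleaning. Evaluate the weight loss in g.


Weight loss = initial − final
WL = 224.11 − 206.42 = 17.69 g

17.69 g


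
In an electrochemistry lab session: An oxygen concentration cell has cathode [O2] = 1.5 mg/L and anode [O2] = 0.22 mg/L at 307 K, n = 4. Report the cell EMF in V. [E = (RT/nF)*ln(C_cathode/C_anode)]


Apply the Nernst concentration-cell relation: E = (RT/nF)*ln(C_cathode/C_anode)
RT/nF = 8.314*307/(4*96485) = 0.00661346 V
ln(1.5/0.22) = 1.91959
E = 0.00661346 * 1.91959 = 0.0127 V

0.0127 V


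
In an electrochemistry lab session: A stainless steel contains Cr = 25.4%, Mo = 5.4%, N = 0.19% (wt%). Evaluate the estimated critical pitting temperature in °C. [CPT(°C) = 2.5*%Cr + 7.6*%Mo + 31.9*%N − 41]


Apply the ASTM G48 empirical CPT estimate: CPT(°C) = 2.5*%Cr + 7.6*%Mo + 31.9*%N − 41
2.5*25.4 = 63.5; 7.6*5.4 = 41.04; 31.9*0.19 = 6.061
CPT = 63.5 + 41.04 + 6.061 − 41 = 69.601 °C
Rounded to 0.1 °C: CPT ≈ 69.6 °C

69.6 °C


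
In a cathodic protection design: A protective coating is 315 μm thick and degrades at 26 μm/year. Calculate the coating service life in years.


Service life = thickness / degradation rate
Life = 315 / 26 = 12.1 years

12.1 years


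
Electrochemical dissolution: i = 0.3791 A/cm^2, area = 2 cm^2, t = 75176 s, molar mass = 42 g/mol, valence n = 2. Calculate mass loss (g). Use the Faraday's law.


Apply Faraday's law: m = i*A*t*M / (n*F)
Total charge passed Q = i*A*t = 0.3791*2*75176 = 56998.4432 C
m = Q*M/(n*F) = 56998.4432*42/(2*96485) = 12.4057 g

12.4057 g


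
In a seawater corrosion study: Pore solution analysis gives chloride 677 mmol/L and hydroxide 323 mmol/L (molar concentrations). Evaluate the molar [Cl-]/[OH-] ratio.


Threshold parameter = [Cl-] / [OH-] (molar basis; both in mmol/L, so units cancel)
Ratio = 677 / 323 = 2.1

2.1


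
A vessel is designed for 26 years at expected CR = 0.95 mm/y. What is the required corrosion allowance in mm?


Corrosion allowance = CR × design life
CA = 0.95 * 26 = 24.7 mm

24.7 mm


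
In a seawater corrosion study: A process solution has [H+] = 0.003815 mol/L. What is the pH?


pH = −log10[H+]
pH = −log10(0.003815) = 2.42

2.42


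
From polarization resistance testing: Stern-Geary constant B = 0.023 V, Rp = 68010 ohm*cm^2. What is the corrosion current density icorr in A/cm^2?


Apply the Stern-Geary relation: icorr = B / Rp
icorr = 0.023 / 68010 = 3.382×10^-7 A/cm^2

3.382×10^-7 A/cm^2


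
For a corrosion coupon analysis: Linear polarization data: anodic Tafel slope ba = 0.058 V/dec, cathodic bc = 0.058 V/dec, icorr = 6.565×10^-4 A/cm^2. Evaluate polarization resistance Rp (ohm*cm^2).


Apply the Stern-Geary equation: Rp = ba*bc / (2.303*icorr*(ba+bc))
ba*bc = 0.058*0.058 = 0.003364
ba+bc = 0.116; 2.303*icorr*(ba+bc) = 2.303*6.565×10^-4*0.116 = 1.7538266×10^-4
Rp = 0.003364 / 1.7538266×10^-4 = 19.2 ohm*cm^2

19.2 ohm*cm^2


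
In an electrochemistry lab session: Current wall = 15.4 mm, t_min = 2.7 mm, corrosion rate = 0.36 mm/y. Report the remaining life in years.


Apply the remaining-life relation: RL = (t_current − t_min) / CR
RL = (15.4 − 2.7) / 0.36 = 12.7 / 0.36 = 35.3 years

35.3 years


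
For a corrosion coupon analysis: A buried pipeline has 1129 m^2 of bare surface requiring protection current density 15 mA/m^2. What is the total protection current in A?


I = area * current density, then convert mA → A (÷1000)
I = 1129 * 15 / 1000 = 16.94 A

16.94 A


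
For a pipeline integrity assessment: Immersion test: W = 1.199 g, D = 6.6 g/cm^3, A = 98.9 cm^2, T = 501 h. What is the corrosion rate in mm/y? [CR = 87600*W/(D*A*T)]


Apply the mm/y weight-loss relation: CR = 87600 * W / (D * A * T)
Numerator: 87600 * 1.199 = 105032.4
Denominator: 6.6 * 98.9 * 501 = 327022.74
CR = 105032.4 / 327022.74 = 0.32118 mm/y

0.32118 mm/y


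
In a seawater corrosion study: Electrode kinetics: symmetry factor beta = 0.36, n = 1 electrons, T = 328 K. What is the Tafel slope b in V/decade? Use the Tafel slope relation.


Apply the Tafel slope relation: b = 2.303*R*T/(beta*n*F)
Numerator: 2.303 * 8.314 * 328 = 6280.26
Denominator: 0.36 * 1 * 96485 = 34734.6
b = 6280.26 / 34734.6 = 0.1808 V/decade

0.1808 V/decade


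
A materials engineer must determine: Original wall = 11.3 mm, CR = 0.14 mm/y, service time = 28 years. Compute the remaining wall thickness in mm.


Remaining wall = original − CR × time
t = 11.3 − 0.14*28 = 11.3 − 3.92 = 7.38 mm

7.38 mm


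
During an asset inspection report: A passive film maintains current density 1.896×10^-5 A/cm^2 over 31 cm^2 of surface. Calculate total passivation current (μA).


I = i_pass * A, then convert A → μA (×10^6)
I = 1.896×10^-5 * 31 * 10^6 = 587.76 μA

587.76 μA


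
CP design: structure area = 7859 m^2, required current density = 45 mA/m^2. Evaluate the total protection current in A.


I = area * current density, then convert mA → A (÷1000)
I = 7859 * 45 / 1000 = 353.66 A

353.66 A


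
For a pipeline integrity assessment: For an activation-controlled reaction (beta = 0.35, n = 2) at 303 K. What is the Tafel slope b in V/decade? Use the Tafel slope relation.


Apply the Tafel slope relation: b = 2.303*R*T/(beta*n*F)
Numerator: 2.303 * 8.314 * 303 = 5801.58
Denominator: 0.35 * 2 * 96485 = 67539.5
b = 5801.58 / 67539.5 = 0.0859 V/decade

0.0859 V/decade


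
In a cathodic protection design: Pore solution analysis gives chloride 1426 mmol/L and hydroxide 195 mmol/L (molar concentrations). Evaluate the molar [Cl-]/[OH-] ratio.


Threshold parameter = [Cl-] / [OH-] (molar basis; both in mmol/L, so units cancel)
Ratio = 1426 / 195 = 7.31

7.31


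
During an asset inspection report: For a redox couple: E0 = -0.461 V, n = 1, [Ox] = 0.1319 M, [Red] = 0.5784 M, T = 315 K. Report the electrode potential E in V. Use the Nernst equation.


Apply the Nernst equation: E = E0 + (RT/nF)*ln([Ox]/[Red])
Step 1: RT/nF = 8.314*315/(1*96485) = 0.02714318 V
Step 2: [Ox]/[Red] = 0.1319/0.5784 = 0.228043
Step 3: ln(0.228043) = -1.478221
Step 4: correction = 0.02714318 * -1.478221 = -0.0401 V
E = -0.461 + -0.0401 = -0.5011 V

-0.5011 V


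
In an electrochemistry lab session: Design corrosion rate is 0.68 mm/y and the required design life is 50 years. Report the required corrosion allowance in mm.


Corrosion allowance = CR × design life
CA = 0.68 * 50 = 34.0 mm

34.0 mm


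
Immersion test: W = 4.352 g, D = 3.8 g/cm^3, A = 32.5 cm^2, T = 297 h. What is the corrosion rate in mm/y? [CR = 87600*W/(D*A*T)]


Apply the mm/y weight-loss relation: CR = 87600 * W / (D * A * T)
Numerator: 87600 * 4.352 = 381235.2
Denominator: 3.8 * 32.5 * 297 = 36679.5
CR = 381235.2 / 36679.5 = 10.3937 mm/y

10.3937 mm/y


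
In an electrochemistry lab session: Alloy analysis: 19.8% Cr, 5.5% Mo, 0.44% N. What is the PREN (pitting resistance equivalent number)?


Apply the PREN formula: PREN = Cr + 3.3*Mo + 16*N
PREN = 19.8 + 3.3*5.5 + 16*0.44
PREN = 19.8 + 18.15 + 7.04 = 44.99

44.99


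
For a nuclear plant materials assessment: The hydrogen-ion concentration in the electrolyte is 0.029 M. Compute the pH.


pH = −log10[H+]
pH = −log10(0.029) = 1.54

1.54


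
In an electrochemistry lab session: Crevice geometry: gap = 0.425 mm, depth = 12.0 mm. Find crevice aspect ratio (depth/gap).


Aspect ratio = depth / gap
Ratio = 12.0 / 0.425 = 28.2

28.2


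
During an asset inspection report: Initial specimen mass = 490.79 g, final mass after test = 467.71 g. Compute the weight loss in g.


Weight loss = initial − final
WL = 490.79 − 467.71 = 23.08 g

23.08 g


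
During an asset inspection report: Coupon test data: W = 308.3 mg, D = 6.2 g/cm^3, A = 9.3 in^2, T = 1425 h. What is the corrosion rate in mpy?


Apply the mpy weight-loss relation: CR = 534 * W / (D * A * T)
Numerator: 534 * 308.3 = 164632.2
Denominator: 6.2 * 9.3 * 1425 = 82165.5
CR = 164632.2 / 82165.5 = 2.004 mpy

2.004 mpy


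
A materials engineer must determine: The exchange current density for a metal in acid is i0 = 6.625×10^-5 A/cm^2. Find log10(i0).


i0 = 6.625×10^-5 A/cm^2
log10(i0) = -4.179

-4.179


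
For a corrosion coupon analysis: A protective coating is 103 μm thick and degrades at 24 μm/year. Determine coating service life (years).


Service life = thickness / degradation rate
Life = 103 / 24 = 4.3 years

4.3 years


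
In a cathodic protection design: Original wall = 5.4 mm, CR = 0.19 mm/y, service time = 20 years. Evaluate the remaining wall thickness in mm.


Remaining wall = original − CR × time
t = 5.4 − 0.19*20 = 5.4 − 3.8 = 1.6 mm

1.6 mm


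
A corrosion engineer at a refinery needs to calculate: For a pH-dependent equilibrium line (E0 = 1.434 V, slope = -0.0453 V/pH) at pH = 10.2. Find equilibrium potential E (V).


Apply the Pourbaix line equation: E = E0 + slope*pH
E = 1.434 + (-0.0453)*10.2 = 1.434 + (-0.46206) = 0.97194 V
Rounded to 4 decimal places: E = 0.9719 V

0.9719 V


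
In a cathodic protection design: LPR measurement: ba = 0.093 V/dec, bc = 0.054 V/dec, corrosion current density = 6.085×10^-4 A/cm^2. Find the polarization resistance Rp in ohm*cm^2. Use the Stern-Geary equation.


Apply the Stern-Geary equation: Rp = ba*bc / (2.303*icorr*(ba+bc))
ba*bc = 0.093*0.054 = 0.005022
ba+bc = 0.147; 2.303*icorr*(ba+bc) = 2.303*6.085×10^-4*0.147 = 2.060022×10^-4
Rp = 0.005022 / 2.060022×10^-4 = 24.4 ohm*cm^2

24.4 ohm*cm^2


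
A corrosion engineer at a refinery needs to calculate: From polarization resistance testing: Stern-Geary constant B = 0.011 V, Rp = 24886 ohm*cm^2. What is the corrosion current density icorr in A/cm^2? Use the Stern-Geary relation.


Apply the Stern-Geary relation: icorr = B / Rp
icorr = 0.011 / 24886 = 4.42×10^-7 A/cm^2

4.42×10^-7 A/cm^2


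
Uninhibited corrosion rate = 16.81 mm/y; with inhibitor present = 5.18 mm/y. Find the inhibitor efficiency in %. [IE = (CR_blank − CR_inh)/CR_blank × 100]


Apply the inhibitor-efficiency definition: IE = (CR_blank − CR_inh)/CR_blank × 100
IE = (16.81 − 5.18) / 16.81 × 100
IE = 11.63 / 16.81 × 100 = 69.2 %

69.2 %


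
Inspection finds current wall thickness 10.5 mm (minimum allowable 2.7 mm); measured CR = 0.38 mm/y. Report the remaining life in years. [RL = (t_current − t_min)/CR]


Apply the remaining-life relation: RL = (t_current − t_min) / CR
RL = (10.5 − 2.7) / 0.38 = 7.8 / 0.38 = 20.5 years

20.5 years


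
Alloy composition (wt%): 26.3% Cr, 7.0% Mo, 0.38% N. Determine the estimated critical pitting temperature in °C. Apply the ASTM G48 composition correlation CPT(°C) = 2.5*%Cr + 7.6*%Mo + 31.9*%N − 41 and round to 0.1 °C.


Apply the ASTM G48 empirical CPT estimate: CPT(°C) = 2.5*%Cr + 7.6*%Mo + 31.9*%N − 41
2.5*26.3 = 65.75; 7.6*7.0 = 53.2; 31.9*0.38 = 12.122
CPT = 65.75 + 53.2 + 12.122 − 41 = 90.072 °C
Rounded to 0.1 °C: CPT ≈ 90.1 °C

90.1 °C


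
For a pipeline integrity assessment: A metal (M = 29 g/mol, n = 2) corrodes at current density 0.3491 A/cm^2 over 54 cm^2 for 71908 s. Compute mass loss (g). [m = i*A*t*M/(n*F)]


Apply Faraday's law: m = i*A*t*M / (n*F)
Total charge passed Q = i*A*t = 0.3491*54*71908 = 1355566.4712 C
m = Q*M/(n*F) = 1355566.4712*29/(2*96485) = 203.718 g

203.718 g


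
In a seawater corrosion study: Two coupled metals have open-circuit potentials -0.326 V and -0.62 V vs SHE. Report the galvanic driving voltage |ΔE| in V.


Driving voltage is the absolute potential difference.
|ΔE| = |-0.326 − (-0.62)| = 0.294 V

0.294 V


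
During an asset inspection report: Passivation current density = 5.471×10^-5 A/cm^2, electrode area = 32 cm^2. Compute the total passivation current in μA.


I = i_pass * A, then convert A → μA (×10^6)
I = 5.471×10^-5 * 32 * 10^6 = 1750.72 μA

1750.72 μA


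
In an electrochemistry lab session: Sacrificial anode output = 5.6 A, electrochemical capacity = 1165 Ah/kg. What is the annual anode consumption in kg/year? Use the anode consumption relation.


Annual consumption = current * hours per year / capacity
Rate = 5.6 * 8760 / 1165 = 42.1 kg/year

42.1 kg/year


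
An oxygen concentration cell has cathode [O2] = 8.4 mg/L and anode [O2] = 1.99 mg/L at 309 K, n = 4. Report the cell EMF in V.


Apply the Nernst concentration-cell relation: E = (RT/nF)*ln(C_cathode/C_anode)
RT/nF = 8.314*309/(4*96485) = 0.00665654 V
ln(8.4/1.99) = 1.4401
E = 0.00665654 * 1.4401 = 0.00959 V

0.00959 V


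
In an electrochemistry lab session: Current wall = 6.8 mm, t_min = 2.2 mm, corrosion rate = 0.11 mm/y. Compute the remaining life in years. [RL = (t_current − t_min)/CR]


Apply the remaining-life relation: RL = (t_current − t_min) / CR
RL = (6.8 − 2.2) / 0.11 = 4.6 / 0.11 = 41.8 years

41.8 years


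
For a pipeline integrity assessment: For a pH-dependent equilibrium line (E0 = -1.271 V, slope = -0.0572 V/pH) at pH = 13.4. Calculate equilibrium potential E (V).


Apply the Pourbaix line equation: E = E0 + slope*pH
E = -1.271 + (-0.0572)*13.4 = -1.271 + (-0.76648) = -2.03748 V
Rounded to 4 decimal places: E = -2.0375 V

-2.0375 V


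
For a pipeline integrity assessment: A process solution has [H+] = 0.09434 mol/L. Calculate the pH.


pH = −log10[H+]
pH = −log10(0.09434) = 1.03

1.03


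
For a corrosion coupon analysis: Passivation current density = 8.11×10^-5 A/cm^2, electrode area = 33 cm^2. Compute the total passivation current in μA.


I = i_pass * A, then convert A → μA (×10^6)
I = 8.11×10^-5 * 33 * 10^6 = 2676.3 μA

2676.3 μA


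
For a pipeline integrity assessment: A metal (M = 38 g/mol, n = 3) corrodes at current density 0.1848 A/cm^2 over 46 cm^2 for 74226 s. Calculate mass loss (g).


Apply Faraday's law: m = i*A*t*M / (n*F)
Total charge passed Q = i*A*t = 0.1848*46*74226 = 630980.3808 C
m = Q*M/(n*F) = 630980.3808*38/(3*96485) = 82.836 g

82.836 g


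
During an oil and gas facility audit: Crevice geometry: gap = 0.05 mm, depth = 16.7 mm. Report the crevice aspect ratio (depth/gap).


Aspect ratio = depth / gap
Ratio = 16.7 / 0.05 = 334.0

334.0


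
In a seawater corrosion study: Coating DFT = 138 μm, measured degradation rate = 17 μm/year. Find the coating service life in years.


Service life = thickness / degradation rate
Life = 138 / 17 = 8.1 years

8.1 years


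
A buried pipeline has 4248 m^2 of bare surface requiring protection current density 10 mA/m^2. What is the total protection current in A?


I = area * current density, then convert mA → A (÷1000)
I = 4248 * 10 / 1000 = 42.48 A

42.48 A


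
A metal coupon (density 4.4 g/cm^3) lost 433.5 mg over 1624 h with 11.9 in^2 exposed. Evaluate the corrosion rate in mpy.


Apply the mpy weight-loss relation: CR = 534 * W / (D * A * T)
Numerator: 534 * 433.5 = 231489.0
Denominator: 4.4 * 11.9 * 1624 = 85032.64
CR = 231489.0 / 85032.64 = 2.722 mpy

2.722 mpy


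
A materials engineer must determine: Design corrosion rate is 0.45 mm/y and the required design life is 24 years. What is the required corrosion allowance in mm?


Corrosion allowance = CR × design life
CA = 0.45 * 24 = 10.8 mm

10.8 mm


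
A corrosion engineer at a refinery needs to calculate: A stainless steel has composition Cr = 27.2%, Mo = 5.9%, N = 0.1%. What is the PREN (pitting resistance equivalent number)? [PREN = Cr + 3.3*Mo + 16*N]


Apply the PREN formula: PREN = Cr + 3.3*Mo + 16*N
PREN = 27.2 + 3.3*5.9 + 16*0.1
PREN = 27.2 + 19.47 + 1.6 = 48.27

48.27


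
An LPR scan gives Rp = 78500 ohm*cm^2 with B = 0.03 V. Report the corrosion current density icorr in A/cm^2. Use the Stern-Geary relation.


Apply the Stern-Geary relation: icorr = B / Rp
icorr = 0.03 / 78500 = 3.822×10^-7 A/cm^2

3.822×10^-7 A/cm^2


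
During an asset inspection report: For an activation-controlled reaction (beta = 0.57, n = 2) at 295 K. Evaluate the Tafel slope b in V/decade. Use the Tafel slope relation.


Apply the Tafel slope relation: b = 2.303*R*T/(beta*n*F)
Numerator: 2.303 * 8.314 * 295 = 5648.41
Denominator: 0.57 * 2 * 96485 = 109992.9
b = 5648.41 / 109992.9 = 0.0514 V/decade

0.0514 V/decade


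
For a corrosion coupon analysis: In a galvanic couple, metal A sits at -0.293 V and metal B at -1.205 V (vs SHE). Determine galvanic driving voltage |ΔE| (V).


Driving voltage is the absolute potential difference.
|ΔE| = |-0.293 − (-1.205)| = 0.912 V

0.912 V


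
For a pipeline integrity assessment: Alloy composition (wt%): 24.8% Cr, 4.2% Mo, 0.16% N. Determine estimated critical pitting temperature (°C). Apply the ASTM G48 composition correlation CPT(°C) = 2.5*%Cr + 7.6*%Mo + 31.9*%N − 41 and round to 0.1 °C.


Apply the ASTM G48 empirical CPT estimate: CPT(°C) = 2.5*%Cr + 7.6*%Mo + 31.9*%N − 41
2.5*24.8 = 62; 7.6*4.2 = 31.92; 31.9*0.16 = 5.104
CPT = 62 + 31.92 + 5.104 − 41 = 58.024 °C
Rounded to 0.1 °C: CPT ≈ 58.0 °C

58.0 °C


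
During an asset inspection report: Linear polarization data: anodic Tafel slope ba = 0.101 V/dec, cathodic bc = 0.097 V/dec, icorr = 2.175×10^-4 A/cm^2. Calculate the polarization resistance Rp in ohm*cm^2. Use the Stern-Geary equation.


Apply the Stern-Geary equation: Rp = ba*bc / (2.303*icorr*(ba+bc))
ba*bc = 0.101*0.097 = 0.009797
ba+bc = 0.198; 2.303*icorr*(ba+bc) = 2.303*2.175×10^-4*0.198 = 9.9178695×10^-5
Rp = 0.009797 / 9.9178695×10^-5 = 98.8 ohm*cm^2

98.8 ohm*cm^2


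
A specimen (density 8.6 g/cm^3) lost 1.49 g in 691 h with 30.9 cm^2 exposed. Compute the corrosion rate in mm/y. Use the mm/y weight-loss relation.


Apply the mm/y weight-loss relation: CR = 87600 * W / (D * A * T)
Numerator: 87600 * 1.49 = 130524.0
Denominator: 8.6 * 30.9 * 691 = 183626.34
CR = 130524.0 / 183626.34 = 0.7108 mm/y

0.7108 mm/y


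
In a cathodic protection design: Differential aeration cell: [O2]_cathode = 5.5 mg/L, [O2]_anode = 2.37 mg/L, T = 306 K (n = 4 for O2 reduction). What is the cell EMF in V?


Apply the Nernst concentration-cell relation: E = (RT/nF)*ln(C_cathode/C_anode)
RT/nF = 8.314*306/(4*96485) = 0.00659192 V
ln(5.5/2.37) = 0.84186
E = 0.00659192 * 0.84186 = 0.00555 V

0.00555 V


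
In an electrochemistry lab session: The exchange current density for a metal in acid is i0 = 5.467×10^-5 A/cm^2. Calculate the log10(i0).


i0 = 5.467×10^-5 A/cm^2
log10(i0) = -4.262

-4.262


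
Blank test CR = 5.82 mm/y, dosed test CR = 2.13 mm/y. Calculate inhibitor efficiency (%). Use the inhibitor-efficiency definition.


Apply the inhibitor-efficiency definition: IE = (CR_blank − CR_inh)/CR_blank × 100
IE = (5.82 − 2.13) / 5.82 × 100
IE = 3.69 / 5.82 × 100 = 63.4 %

63.4 %


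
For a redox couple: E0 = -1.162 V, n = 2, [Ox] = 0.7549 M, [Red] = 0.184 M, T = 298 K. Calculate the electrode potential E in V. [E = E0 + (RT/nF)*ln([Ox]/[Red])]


Apply the Nernst equation: E = E0 + (RT/nF)*ln([Ox]/[Red])
Step 1: RT/nF = 8.314*298/(2*96485) = 0.01283916 V
Step 2: [Ox]/[Red] = 0.7549/0.184 = 4.102717
Step 3: ln(4.102717) = 1.411649
Step 4: correction = 0.01283916 * 1.411649 = 0.0181 V
E = -1.162 + 0.0181 = -1.1439 V

-1.1439 V


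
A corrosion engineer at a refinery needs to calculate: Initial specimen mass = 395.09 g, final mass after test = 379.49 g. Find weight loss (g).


Weight loss = initial − final
WL = 395.09 − 379.49 = 15.6 g

15.6 g


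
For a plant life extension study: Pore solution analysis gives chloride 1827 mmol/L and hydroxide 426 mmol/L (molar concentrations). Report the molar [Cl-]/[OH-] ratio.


Threshold parameter = [Cl-] / [OH-] (molar basis; both in mmol/L, so units cancel)
Ratio = 1827 / 426 = 4.29

4.29


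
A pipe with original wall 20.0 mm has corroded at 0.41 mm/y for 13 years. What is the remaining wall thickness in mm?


Remaining wall = original − CR × time
t = 20.0 − 0.41*13 = 20.0 − 5.33 = 14.67 mm

14.67 mm


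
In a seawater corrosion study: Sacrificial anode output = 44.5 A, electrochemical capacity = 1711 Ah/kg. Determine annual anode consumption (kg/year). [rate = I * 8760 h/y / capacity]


Annual consumption = current * hours per year / capacity
Rate = 44.5 * 8760 / 1711 = 227.8 kg/year

227.8 kg/year


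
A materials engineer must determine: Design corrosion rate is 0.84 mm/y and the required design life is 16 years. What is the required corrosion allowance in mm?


Corrosion allowance = CR × design life
CA = 0.84 * 16 = 13.44 mm

13.44 mm


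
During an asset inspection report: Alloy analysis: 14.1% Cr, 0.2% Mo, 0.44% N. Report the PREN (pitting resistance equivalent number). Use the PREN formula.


Apply the PREN formula: PREN = Cr + 3.3*Mo + 16*N
PREN = 14.1 + 3.3*0.2 + 16*0.44
PREN = 14.1 + 0.66 + 7.04 = 21.8

21.8


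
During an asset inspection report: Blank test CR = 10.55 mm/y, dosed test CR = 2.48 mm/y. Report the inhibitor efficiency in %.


Apply the inhibitor-efficiency definition: IE = (CR_blank − CR_inh)/CR_blank × 100
IE = (10.55 − 2.48) / 10.55 × 100
IE = 8.07 / 10.55 × 100 = 76.5 %

76.5 %


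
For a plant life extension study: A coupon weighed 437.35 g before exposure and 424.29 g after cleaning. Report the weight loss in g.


Weight loss = initial − final
WL = 437.35 − 424.29 = 13.06 g

13.06 g


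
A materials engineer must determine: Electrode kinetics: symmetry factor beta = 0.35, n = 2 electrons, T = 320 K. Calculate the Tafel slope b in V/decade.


Apply the Tafel slope relation: b = 2.303*R*T/(beta*n*F)
Numerator: 2.303 * 8.314 * 320 = 6127.09
Denominator: 0.35 * 2 * 96485 = 67539.5
b = 6127.09 / 67539.5 = 0.091 V/decade

0.091 V/decade


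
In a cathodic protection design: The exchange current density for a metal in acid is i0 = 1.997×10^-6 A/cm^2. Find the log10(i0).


i0 = 1.997×10^-6 A/cm^2
log10(i0) = -5.7

-5.7


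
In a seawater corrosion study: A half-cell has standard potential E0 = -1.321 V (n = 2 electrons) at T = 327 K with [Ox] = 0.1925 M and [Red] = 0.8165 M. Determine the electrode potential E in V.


Apply the Nernst equation: E = E0 + (RT/nF)*ln([Ox]/[Red])
Step 1: RT/nF = 8.314*327/(2*96485) = 0.0140886 V
Step 2: [Ox]/[Red] = 0.1925/0.8165 = 0.235762
Step 3: ln(0.235762) = -1.444932
Step 4: correction = 0.0140886 * -1.444932 = -0.0204 V
E = -1.321 + -0.0204 = -1.3414 V

-1.3414 V


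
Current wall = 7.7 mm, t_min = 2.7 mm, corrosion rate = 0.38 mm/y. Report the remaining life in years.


Apply the remaining-life relation: RL = (t_current − t_min) / CR
RL = (7.7 − 2.7) / 0.38 = 5.0 / 0.38 = 13.2 years

13.2 years


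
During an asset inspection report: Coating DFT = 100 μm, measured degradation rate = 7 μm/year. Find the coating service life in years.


Service life = thickness / degradation rate
Life = 100 / 7 = 14.3 years

14.3 years


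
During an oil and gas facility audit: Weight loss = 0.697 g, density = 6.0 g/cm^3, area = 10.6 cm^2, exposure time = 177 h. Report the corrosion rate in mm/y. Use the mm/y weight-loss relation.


Apply the mm/y weight-loss relation: CR = 87600 * W / (D * A * T)
Numerator: 87600 * 0.697 = 61057.2
Denominator: 6.0 * 10.6 * 177 = 11257.2
CR = 61057.2 / 11257.2 = 5.423835 mm/y

5.423835 mm/y


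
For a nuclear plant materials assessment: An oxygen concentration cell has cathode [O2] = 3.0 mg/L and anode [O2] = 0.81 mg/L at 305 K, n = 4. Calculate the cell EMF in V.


Apply the Nernst concentration-cell relation: E = (RT/nF)*ln(C_cathode/C_anode)
RT/nF = 8.314*305/(4*96485) = 0.00657037 V
ln(3.0/0.81) = 1.30933
E = 0.00657037 * 1.30933 = 0.0086 V

0.0086 V


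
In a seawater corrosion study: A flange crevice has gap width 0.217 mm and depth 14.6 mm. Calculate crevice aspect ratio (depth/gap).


Aspect ratio = depth / gap
Ratio = 14.6 / 0.217 = 67.3

67.3


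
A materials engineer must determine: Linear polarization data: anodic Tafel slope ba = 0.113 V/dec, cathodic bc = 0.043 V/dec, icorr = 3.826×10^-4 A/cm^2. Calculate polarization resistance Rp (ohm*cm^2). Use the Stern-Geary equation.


Apply the Stern-Geary equation: Rp = ba*bc / (2.303*icorr*(ba+bc))
ba*bc = 0.113*0.043 = 0.004859
ba+bc = 0.156; 2.303*icorr*(ba+bc) = 2.303*3.826×10^-4*0.156 = 1.3745594×10^-4
Rp = 0.004859 / 1.3745594×10^-4 = 35.35 ohm*cm^2

35.35 ohm*cm^2


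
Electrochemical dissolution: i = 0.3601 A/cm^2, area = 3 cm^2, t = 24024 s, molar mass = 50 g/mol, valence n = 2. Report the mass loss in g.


Apply Faraday's law: m = i*A*t*M / (n*F)
Total charge passed Q = i*A*t = 0.3601*3*24024 = 25953.1272 C
m = Q*M/(n*F) = 25953.1272*50/(2*96485) = 6.725 g

6.725 g
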